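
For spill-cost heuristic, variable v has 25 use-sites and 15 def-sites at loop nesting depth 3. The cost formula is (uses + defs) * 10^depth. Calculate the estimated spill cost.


uses + defs = 25 + 15 = 40
10^3 = 1000
Spill cost = 40 * 1000 = 40000

40000


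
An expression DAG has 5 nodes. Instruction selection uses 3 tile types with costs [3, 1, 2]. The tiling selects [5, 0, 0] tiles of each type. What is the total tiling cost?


Total cost = sum(count_i * cost_i)
= 5*3 + 0*1 + 0*2
= 15

15


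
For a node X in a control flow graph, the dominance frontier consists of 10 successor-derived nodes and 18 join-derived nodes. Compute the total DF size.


DF(X) = direct successor contributions + join point contributions
= 10 + 18 = 28

28


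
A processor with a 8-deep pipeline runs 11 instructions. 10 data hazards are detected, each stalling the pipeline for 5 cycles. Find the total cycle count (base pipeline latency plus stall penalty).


Base cycles = 8 + 11 - 1 = 18
Total stalls = 10 * 5 = 50
Total = 18 + 50 = 68

68


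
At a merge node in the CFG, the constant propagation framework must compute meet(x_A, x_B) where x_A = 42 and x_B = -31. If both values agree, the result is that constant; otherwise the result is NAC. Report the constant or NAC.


Meet operation: if both paths give the same constant, result is that constant; if they differ, result is NAC (not-a-constant).
Path A: 42, Path B: -31 -> differ
Result: not-a-constant -> NAC

NAC


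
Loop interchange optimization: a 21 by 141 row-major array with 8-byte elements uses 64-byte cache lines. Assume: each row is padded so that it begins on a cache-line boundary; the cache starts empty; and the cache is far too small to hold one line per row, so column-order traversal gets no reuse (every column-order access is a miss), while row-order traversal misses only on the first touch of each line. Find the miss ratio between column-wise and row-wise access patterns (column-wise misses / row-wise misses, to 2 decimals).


Each row occupies 141 * 8 = 1128 bytes and starts on a line boundary, so it spans ceil(1128 / 64) = 18 cache lines.
Row-major traversal misses (one per line touched): 21 * ceil(141 * 8 / 64) = 378
Column-major traversal misses (no reuse, every access misses): 21 * 141 = 2961
Ratio = 2961 / 378 = 7.83

7.83


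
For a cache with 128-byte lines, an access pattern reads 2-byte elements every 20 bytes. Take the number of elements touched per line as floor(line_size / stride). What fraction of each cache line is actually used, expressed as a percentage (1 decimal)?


Elements per cache line = floor(128 / 20) = 6
Bytes used = 6 * 2 = 12
Utilization = 12 / 128 * 100 = 9.4%

9.4


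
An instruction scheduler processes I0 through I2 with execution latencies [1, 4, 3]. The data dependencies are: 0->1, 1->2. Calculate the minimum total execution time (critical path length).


Compute longest path through dependency graph: dist(Ik) = max over predecessors of dist + latency(Ik).
dist(I0) = latency 1 = 1
dist(I1) = dist(I0) + 4 = 1 + 4 = 5
dist(I2) = dist(I1) + 3 = 5 + 3 = 8
Critical path = max dist = 8

8


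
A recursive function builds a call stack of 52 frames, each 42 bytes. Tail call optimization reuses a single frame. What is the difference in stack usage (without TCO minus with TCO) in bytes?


Without TCO: 52 * 42 = 2184 bytes
With TCO: reuse 1 frame = 42 bytes
Savings = 2184 - 42 = 2142

2142


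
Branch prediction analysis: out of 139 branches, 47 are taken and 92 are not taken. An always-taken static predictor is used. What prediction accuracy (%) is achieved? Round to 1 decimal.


Predictor: always-taken
Correct predictions = 47
Accuracy = 47 / 139 * 100 = 33.8%

33.8


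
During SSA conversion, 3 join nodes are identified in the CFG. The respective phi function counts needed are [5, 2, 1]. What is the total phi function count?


Total phi functions = sum of phi functions at each join node
= 5 + 2 + 1 = 8

8


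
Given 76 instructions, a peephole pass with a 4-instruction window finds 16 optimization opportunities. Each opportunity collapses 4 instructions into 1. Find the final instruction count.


Each match removes 3 instructions.
Total removed = 16 * 3 = 48
Remaining = 76 - 48 = 28

28


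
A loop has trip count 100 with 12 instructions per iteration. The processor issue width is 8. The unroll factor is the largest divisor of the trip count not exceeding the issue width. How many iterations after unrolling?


Largest divisor of 100 <= 8 is 5
New iterations = 100 / 5 = 20

20


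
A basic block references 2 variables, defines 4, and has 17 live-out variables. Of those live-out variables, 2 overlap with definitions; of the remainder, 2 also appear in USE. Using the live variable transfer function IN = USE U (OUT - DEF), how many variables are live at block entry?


OUT - DEF: 17 - 2 = 15
|IN| = |USE| + |OUT - DEF| - |USE ∩ (OUT - DEF)| = 2 + 15 - 2 = 15

15


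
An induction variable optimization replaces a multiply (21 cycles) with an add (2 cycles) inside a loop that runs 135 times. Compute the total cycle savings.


Per-iteration saving = 21 - 2 = 19
Total saved = 135 * 19 = 2565

2565


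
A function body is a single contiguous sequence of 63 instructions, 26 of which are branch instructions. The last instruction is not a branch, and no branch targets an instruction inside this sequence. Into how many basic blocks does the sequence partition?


With no in-sequence branch targets, the leaders are the first instruction plus the instruction after each branch.
Number of basic blocks = branches + 1
= 26 + 1 = 27

27


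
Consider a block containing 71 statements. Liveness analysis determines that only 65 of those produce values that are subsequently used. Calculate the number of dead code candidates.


Dead code = total statements - live definitions
= 71 - 65 = 6

6


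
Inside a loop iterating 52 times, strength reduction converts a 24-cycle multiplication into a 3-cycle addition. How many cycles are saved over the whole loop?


Per-iteration saving = 24 - 3 = 21
Total saved = 52 * 21 = 1092

1092


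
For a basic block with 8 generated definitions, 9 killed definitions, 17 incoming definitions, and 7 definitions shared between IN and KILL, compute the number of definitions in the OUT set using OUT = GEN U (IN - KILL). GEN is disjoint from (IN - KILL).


IN - KILL: 17 - 7 = 10 surviving definitions
OUT = GEN + surviving = 8 + 10 = 18

18


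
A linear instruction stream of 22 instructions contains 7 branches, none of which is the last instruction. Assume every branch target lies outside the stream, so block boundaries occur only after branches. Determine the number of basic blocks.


With no in-sequence branch targets, the leaders are the first instruction plus the instruction after each branch.
Number of basic blocks = branches + 1
= 7 + 1 = 8

8


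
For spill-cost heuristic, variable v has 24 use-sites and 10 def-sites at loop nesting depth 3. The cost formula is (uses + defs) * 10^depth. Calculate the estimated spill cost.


uses + defs = 24 + 10 = 34
10^3 = 1000
Spill cost = 34 * 1000 = 34000

34000


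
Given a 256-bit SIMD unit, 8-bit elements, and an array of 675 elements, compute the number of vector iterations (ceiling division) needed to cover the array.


Width = 256 / 8 = 32 elements per vector op
Iterations = ceil(675 / 32) = 22

22


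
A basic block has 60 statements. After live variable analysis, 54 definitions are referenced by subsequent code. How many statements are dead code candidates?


Dead code = total statements - live definitions
= 60 - 54 = 6

6


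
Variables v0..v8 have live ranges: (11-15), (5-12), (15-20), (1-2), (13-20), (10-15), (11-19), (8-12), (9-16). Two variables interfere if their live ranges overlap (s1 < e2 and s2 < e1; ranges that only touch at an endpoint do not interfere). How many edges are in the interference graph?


Check all pairs for overlapping intervals.
Two intervals (s1,e1) and (s2,e2) overlap if s1 < e2 and s2 < e1.
v0 (11-15) vs v1..v8: overlaps v1, v4, v5, v6, v7, v8 -> 6
v1 (5-12) vs v2..v8: overlaps v5, v6, v7, v8 -> 4
v2 (15-20) vs v3..v8: overlaps v4, v6, v8 -> 3
v3 (1-2) vs v4..v8: overlaps none -> 0
v4 (13-20) vs v5..v8: overlaps v5, v6, v8 -> 3
v5 (10-15) vs v6..v8: overlaps v6, v7, v8 -> 3
v6 (11-19) vs v7..v8: overlaps v7, v8 -> 2
v7 (8-12) vs v8: overlaps v8 -> 1
Total overlapping pairs = 6 + 4 + 3 + 0 + 3 + 3 + 2 + 1 = 22

22


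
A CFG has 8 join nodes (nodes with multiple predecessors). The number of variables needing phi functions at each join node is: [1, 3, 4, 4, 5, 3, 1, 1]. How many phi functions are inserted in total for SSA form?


Total phi functions = sum of phi functions at each join node
= 1 + 3 + 4 + 4 + 5 + 3 + 1 + 1 = 22

22


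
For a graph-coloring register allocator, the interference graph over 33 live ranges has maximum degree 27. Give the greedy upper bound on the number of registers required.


Greedy coloring never needs more than (max_degree + 1) colors: when coloring a vertex, at most max_degree neighbors are already colored.
Upper bound = 27 + 1 = 28

28


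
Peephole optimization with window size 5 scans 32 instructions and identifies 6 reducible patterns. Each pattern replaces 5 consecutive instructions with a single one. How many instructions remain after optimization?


Each match removes 4 instructions.
Total removed = 6 * 4 = 24
Remaining = 32 - 24 = 8

8


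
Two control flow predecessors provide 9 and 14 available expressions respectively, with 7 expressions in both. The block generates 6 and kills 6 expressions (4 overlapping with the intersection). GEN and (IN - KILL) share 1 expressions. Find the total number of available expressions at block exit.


IN = intersection of predecessors = 7
IN - KILL = 7 - 4 = 3
|OUT| = |GEN| + |IN - KILL| - |GEN ∩ (IN - KILL)| = 6 + 3 - 1 = 8

8


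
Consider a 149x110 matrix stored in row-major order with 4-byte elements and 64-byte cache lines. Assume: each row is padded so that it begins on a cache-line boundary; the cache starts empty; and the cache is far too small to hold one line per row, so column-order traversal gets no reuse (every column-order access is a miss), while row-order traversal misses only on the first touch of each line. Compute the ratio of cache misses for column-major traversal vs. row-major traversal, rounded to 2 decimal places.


Each row occupies 110 * 4 = 440 bytes and starts on a line boundary, so it spans ceil(440 / 64) = 7 cache lines.
Row-major traversal misses (one per line touched): 149 * ceil(110 * 4 / 64) = 1043
Column-major traversal misses (no reuse, every access misses): 149 * 110 = 16390
Ratio = 16390 / 1043 = 15.71

15.71


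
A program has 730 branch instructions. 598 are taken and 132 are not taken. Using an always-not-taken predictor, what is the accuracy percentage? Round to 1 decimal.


Predictor: always-not-taken
Correct predictions = 132
Accuracy = 132 / 730 * 100 = 18.1%

18.1


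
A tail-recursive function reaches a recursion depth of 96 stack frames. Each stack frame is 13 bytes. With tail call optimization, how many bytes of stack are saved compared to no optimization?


Without TCO: 96 * 13 = 1248 bytes
With TCO: reuse 1 frame = 13 bytes
Savings = 1248 - 13 = 1235

1235


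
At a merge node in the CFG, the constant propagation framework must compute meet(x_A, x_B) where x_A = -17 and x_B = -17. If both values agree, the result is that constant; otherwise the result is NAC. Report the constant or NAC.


Meet operation: if both paths give the same constant, result is that constant; if they differ, result is NAC (not-a-constant).
Path A: -17, Path B: -17 -> equal
Result: constant -> -17

-17


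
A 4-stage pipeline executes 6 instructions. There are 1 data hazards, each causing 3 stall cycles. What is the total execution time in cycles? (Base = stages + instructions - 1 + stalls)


Base cycles = 4 + 6 - 1 = 9
Total stalls = 1 * 3 = 3
Total = 9 + 3 = 12

12


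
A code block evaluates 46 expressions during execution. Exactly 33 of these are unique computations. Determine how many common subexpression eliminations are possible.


CSE count = total expressions - unique expressions
= 46 - 33 = 13

13


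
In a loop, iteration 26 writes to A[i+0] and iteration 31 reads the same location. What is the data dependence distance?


Distance = read iteration - write iteration
= 31 - 26 = 5

5


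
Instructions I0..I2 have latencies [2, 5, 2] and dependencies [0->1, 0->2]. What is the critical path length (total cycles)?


Compute longest path through dependency graph: dist(Ik) = max over predecessors of dist + latency(Ik).
dist(I0) = latency 2 = 2
dist(I1) = dist(I0) + 5 = 2 + 5 = 7
dist(I2) = dist(I0) + 2 = 2 + 2 = 4
Critical path = max dist = 7

7


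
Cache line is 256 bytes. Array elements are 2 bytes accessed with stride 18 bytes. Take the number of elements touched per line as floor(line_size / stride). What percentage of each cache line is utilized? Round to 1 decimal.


Elements per cache line = floor(256 / 18) = 14
Bytes used = 14 * 2 = 28
Utilization = 28 / 256 * 100 = 10.9%

10.9


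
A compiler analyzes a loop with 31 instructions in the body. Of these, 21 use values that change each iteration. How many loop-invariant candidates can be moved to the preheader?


Invariant candidates = total - loop-dependent
= 31 - 21 = 10

10


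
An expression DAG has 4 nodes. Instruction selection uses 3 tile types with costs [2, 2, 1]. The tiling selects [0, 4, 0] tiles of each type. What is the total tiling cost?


Total cost = sum(count_i * cost_i)
= 0*2 + 4*2 + 0*1
= 8

8


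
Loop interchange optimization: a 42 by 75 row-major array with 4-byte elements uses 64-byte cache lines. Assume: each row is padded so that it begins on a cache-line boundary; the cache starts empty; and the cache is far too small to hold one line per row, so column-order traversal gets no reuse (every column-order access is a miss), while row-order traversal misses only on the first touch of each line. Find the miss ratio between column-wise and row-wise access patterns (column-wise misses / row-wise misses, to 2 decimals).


Each row occupies 75 * 4 = 300 bytes and starts on a line boundary, so it spans ceil(300 / 64) = 5 cache lines.
Row-major traversal misses (one per line touched): 42 * ceil(75 * 4 / 64) = 210
Column-major traversal misses (no reuse, every access misses): 42 * 75 = 3150
Ratio = 3150 / 210 = 15.0

15.0


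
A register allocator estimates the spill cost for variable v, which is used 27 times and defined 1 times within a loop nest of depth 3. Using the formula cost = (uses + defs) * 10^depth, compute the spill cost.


uses + defs = 27 + 1 = 28
10^3 = 1000
Spill cost = 28 * 1000 = 28000

28000


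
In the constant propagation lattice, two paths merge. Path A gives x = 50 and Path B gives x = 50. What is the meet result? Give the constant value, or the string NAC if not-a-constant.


Meet operation: if both paths give the same constant, result is that constant; if they differ, result is NAC (not-a-constant).
Path A: 50, Path B: 50 -> equal
Result: constant -> 50

50


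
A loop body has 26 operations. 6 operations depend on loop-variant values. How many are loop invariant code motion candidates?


Invariant candidates = total - loop-dependent
= 26 - 6 = 20

20


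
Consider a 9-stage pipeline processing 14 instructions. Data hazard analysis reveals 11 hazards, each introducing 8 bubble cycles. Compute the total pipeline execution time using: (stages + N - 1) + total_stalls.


Base cycles = 9 + 14 - 1 = 22
Total stalls = 11 * 8 = 88
Total = 22 + 88 = 110

110


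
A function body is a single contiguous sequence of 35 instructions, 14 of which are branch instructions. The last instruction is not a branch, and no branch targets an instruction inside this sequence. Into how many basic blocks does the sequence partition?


With no in-sequence branch targets, the leaders are the first instruction plus the instruction after each branch.
Number of basic blocks = branches + 1
= 14 + 1 = 15

15


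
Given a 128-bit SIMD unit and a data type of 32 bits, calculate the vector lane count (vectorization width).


Width = SIMD bits / data type bits
= 128 / 32 = 4

4


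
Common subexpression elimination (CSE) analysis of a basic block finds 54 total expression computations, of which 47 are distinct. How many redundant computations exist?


CSE count = total expressions - unique expressions
= 54 - 47 = 7

7


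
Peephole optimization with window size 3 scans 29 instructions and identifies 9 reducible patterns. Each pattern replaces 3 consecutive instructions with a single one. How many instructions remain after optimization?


Each match removes 2 instructions.
Total removed = 9 * 2 = 18
Remaining = 29 - 18 = 11

11


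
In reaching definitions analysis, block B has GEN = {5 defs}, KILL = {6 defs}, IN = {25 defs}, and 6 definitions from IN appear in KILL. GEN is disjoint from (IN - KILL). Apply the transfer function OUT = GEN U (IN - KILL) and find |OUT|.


IN - KILL: 25 - 6 = 19 surviving definitions
OUT = GEN + surviving = 5 + 19 = 24

24


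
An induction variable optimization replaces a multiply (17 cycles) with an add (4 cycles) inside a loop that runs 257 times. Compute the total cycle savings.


Per-iteration saving = 17 - 4 = 13
Total saved = 257 * 13 = 3341

3341


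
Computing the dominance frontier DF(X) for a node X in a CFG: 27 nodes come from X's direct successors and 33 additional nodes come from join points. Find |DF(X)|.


DF(X) = direct successor contributions + join point contributions
= 27 + 33 = 60

60


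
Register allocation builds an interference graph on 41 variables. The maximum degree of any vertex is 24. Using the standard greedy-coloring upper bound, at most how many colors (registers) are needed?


Greedy coloring never needs more than (max_degree + 1) colors: when coloring a vertex, at most max_degree neighbors are already colored.
Upper bound = 24 + 1 = 25

25


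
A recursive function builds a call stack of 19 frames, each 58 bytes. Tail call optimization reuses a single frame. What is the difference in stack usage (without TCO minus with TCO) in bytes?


Without TCO: 19 * 58 = 1102 bytes
With TCO: reuse 1 frame = 58 bytes
Savings = 1102 - 58 = 1044

1044


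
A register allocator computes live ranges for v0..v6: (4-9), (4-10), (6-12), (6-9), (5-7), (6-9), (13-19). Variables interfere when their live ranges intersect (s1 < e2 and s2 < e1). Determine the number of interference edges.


Check all pairs for overlapping intervals.
Two intervals (s1,e1) and (s2,e2) overlap if s1 < e2 and s2 < e1.
v0 (4-9) vs v1..v6: overlaps v1, v2, v3, v4, v5 -> 5
v1 (4-10) vs v2..v6: overlaps v2, v3, v4, v5 -> 4
v2 (6-12) vs v3..v6: overlaps v3, v4, v5 -> 3
v3 (6-9) vs v4..v6: overlaps v4, v5 -> 2
v4 (5-7) vs v5..v6: overlaps v5 -> 1
v5 (6-9) vs v6: overlaps none -> 0
Total overlapping pairs = 5 + 4 + 3 + 2 + 1 + 0 = 15

15


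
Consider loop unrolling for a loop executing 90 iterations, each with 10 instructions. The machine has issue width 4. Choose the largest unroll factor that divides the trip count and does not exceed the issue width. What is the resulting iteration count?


Largest divisor of 90 <= 4 is 3
New iterations = 90 / 3 = 30

30


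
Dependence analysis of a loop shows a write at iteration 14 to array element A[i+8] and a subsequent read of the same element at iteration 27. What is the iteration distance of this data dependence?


Distance = read iteration - write iteration
= 27 - 14 = 13

13


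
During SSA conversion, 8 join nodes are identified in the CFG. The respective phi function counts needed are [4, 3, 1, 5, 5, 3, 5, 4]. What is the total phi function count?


Total phi functions = sum of phi functions at each join node
= 4 + 3 + 1 + 5 + 5 + 3 + 5 + 4 = 30

30


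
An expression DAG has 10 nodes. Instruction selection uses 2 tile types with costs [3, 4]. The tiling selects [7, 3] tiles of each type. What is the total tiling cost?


Total cost = sum(count_i * cost_i)
= 7*3 + 3*4
= 33

33


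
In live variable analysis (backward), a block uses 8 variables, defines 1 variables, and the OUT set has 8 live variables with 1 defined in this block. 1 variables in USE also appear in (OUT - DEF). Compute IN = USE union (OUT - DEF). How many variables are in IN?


OUT - DEF: 8 - 1 = 7
|IN| = |USE| + |OUT - DEF| - |USE ∩ (OUT - DEF)| = 8 + 7 - 1 = 14

14


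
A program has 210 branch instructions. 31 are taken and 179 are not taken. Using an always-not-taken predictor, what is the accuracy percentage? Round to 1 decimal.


Predictor: always-not-taken
Correct predictions = 179
Accuracy = 179 / 210 * 100 = 85.2%

85.2


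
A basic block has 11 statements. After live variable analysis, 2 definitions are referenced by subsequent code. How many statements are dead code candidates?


Dead code = total statements - live definitions
= 11 - 2 = 9

9


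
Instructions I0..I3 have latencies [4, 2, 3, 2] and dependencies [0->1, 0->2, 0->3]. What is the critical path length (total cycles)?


Compute longest path through dependency graph: dist(Ik) = max over predecessors of dist + latency(Ik).
dist(I0) = latency 4 = 4
dist(I1) = dist(I0) + 2 = 4 + 2 = 6
dist(I2) = dist(I0) + 3 = 4 + 3 = 7
dist(I3) = dist(I0) + 2 = 4 + 2 = 6
Critical path = max dist = 7

7


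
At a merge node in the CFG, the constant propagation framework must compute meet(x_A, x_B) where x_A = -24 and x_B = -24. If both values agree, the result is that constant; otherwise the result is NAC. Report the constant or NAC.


Meet operation: if both paths give the same constant, result is that constant; if they differ, result is NAC (not-a-constant).
Path A: -24, Path B: -24 -> equal
Result: constant -> -24

-24


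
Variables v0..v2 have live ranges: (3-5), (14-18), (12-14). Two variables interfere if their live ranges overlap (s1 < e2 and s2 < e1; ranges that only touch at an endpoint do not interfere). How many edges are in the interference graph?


Check all pairs for overlapping intervals.
Two intervals (s1,e1) and (s2,e2) overlap if s1 < e2 and s2 < e1.
v0 (3-5) vs v1..v2: overlaps none -> 0
v1 (14-18) vs v2: overlaps none -> 0
Total overlapping pairs = 0 + 0 = 0

0


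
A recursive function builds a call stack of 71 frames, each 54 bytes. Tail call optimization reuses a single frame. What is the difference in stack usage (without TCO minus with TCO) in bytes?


Without TCO: 71 * 54 = 3834 bytes
With TCO: reuse 1 frame = 54 bytes
Savings = 3834 - 54 = 3780

3780


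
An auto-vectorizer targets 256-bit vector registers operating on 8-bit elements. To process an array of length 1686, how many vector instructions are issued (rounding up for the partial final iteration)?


Width = 256 / 8 = 32 elements per vector op
Iterations = ceil(1686 / 32) = 53

53


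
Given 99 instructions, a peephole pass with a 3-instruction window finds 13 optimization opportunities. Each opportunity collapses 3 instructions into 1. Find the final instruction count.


Each match removes 2 instructions.
Total removed = 13 * 2 = 26
Remaining = 99 - 26 = 73

73


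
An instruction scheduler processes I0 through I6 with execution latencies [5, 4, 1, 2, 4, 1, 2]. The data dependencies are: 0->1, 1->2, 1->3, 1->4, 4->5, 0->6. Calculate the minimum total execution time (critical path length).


Compute longest path through dependency graph: dist(Ik) = max over predecessors of dist + latency(Ik).
dist(I0) = latency 5 = 5
dist(I1) = dist(I0) + 4 = 5 + 4 = 9
dist(I2) = dist(I1) + 1 = 9 + 1 = 10
dist(I3) = dist(I1) + 2 = 9 + 2 = 11
dist(I4) = dist(I1) + 4 = 9 + 4 = 13
dist(I5) = dist(I4) + 1 = 13 + 1 = 14
dist(I6) = dist(I0) + 2 = 5 + 2 = 7
Critical path = max dist = 14

14


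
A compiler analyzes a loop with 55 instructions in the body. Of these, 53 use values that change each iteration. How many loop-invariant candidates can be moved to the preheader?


Invariant candidates = total - loop-dependent
= 55 - 53 = 2

2


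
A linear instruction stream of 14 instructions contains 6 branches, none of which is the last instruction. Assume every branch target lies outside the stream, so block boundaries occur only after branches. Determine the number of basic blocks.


With no in-sequence branch targets, the leaders are the first instruction plus the instruction after each branch.
Number of basic blocks = branches + 1
= 6 + 1 = 7

7


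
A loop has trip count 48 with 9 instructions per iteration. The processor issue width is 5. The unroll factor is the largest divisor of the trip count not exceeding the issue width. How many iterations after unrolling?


Largest divisor of 48 <= 5 is 4
New iterations = 48 / 4 = 12

12


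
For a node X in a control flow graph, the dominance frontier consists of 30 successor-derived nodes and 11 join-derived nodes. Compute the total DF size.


DF(X) = direct successor contributions + join point contributions
= 30 + 11 = 41

41


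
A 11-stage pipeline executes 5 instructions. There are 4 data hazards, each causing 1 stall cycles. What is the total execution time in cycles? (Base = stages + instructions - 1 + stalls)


Base cycles = 11 + 5 - 1 = 15
Total stalls = 4 * 1 = 4
Total = 15 + 4 = 19

19


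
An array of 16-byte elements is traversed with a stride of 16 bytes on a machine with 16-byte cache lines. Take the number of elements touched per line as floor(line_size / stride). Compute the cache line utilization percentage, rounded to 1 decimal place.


Elements per cache line = floor(16 / 16) = 1
Bytes used = 1 * 16 = 16
Utilization = 16 / 16 * 100 = 100.0%

100.0


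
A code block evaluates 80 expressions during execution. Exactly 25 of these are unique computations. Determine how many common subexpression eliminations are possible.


CSE count = total expressions - unique expressions
= 80 - 25 = 55

55


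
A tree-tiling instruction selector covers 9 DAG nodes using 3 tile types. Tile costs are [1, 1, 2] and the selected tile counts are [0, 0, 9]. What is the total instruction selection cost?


Total cost = sum(count_i * cost_i)
= 0*1 + 0*1 + 9*2
= 18

18


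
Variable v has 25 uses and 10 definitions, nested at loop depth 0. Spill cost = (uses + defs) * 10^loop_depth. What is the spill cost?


uses + defs = 25 + 10 = 35
10^0 = 1
Spill cost = 35 * 1 = 35

35


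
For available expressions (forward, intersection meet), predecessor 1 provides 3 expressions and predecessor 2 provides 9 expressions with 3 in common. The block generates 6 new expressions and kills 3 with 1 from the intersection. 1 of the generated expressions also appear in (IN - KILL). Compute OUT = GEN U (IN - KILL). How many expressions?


IN = intersection of predecessors = 3
IN - KILL = 3 - 1 = 2
|OUT| = |GEN| + |IN - KILL| - |GEN ∩ (IN - KILL)| = 6 + 2 - 1 = 7

7


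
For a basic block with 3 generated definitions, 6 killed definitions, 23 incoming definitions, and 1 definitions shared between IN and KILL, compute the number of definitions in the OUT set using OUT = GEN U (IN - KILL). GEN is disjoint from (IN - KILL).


IN - KILL: 23 - 1 = 22 surviving definitions
OUT = GEN + surviving = 3 + 22 = 25

25


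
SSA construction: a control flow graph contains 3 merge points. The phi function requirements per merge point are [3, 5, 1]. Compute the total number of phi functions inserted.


Total phi functions = sum of phi functions at each join node
= 3 + 5 + 1 = 9

9


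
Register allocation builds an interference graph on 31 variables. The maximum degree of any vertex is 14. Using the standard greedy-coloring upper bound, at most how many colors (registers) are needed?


Greedy coloring never needs more than (max_degree + 1) colors: when coloring a vertex, at most max_degree neighbors are already colored.
Upper bound = 14 + 1 = 15

15


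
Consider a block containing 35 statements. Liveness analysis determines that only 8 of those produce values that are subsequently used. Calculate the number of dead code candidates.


Dead code = total statements - live definitions
= 35 - 8 = 27

27


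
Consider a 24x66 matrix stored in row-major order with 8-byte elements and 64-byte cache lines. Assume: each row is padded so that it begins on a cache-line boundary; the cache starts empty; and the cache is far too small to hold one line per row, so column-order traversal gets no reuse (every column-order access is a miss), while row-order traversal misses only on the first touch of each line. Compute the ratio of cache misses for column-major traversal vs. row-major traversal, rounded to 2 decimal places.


Each row occupies 66 * 8 = 528 bytes and starts on a line boundary, so it spans ceil(528 / 64) = 9 cache lines.
Row-major traversal misses (one per line touched): 24 * ceil(66 * 8 / 64) = 216
Column-major traversal misses (no reuse, every access misses): 24 * 66 = 1584
Ratio = 1584 / 216 = 7.33

7.33


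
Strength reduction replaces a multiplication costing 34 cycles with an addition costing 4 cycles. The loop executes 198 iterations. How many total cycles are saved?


Per-iteration saving = 34 - 4 = 30
Total saved = 198 * 30 = 5940

5940


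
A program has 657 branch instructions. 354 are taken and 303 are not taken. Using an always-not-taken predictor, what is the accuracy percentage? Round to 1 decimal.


Predictor: always-not-taken
Correct predictions = 303
Accuracy = 303 / 657 * 100 = 46.1%

46.1


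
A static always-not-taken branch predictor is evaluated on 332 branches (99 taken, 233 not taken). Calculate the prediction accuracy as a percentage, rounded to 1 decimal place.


Predictor: always-not-taken
Correct predictions = 233
Accuracy = 233 / 332 * 100 = 70.2%

70.2


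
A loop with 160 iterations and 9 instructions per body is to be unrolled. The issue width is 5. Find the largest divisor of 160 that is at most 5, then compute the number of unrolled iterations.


Largest divisor of 160 <= 5 is 5
New iterations = 160 / 5 = 32

32


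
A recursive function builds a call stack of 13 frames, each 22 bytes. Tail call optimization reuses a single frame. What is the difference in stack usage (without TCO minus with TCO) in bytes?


Without TCO: 13 * 22 = 286 bytes
With TCO: reuse 1 frame = 22 bytes
Savings = 286 - 22 = 264

264


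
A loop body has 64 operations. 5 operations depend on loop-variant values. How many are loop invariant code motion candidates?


Invariant candidates = total - loop-dependent
= 64 - 5 = 59

59


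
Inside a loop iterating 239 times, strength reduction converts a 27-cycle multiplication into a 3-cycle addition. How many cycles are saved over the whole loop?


Per-iteration saving = 27 - 3 = 24
Total saved = 239 * 24 = 5736

5736


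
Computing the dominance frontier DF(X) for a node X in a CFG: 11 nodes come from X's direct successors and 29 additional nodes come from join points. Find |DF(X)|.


DF(X) = direct successor contributions + join point contributions
= 11 + 29 = 40

40


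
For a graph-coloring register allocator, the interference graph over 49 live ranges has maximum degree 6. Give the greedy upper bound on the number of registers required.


Greedy coloring never needs more than (max_degree + 1) colors: when coloring a vertex, at most max_degree neighbors are already colored.
Upper bound = 6 + 1 = 7

7


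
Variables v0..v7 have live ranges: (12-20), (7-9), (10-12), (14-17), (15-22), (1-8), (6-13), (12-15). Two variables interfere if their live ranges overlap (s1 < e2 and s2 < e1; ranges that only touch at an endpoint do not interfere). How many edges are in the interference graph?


Check all pairs for overlapping intervals.
Two intervals (s1,e1) and (s2,e2) overlap if s1 < e2 and s2 < e1.
v0 (12-20) vs v1..v7: overlaps v3, v4, v6, v7 -> 4
v1 (7-9) vs v2..v7: overlaps v5, v6 -> 2
v2 (10-12) vs v3..v7: overlaps v6 -> 1
v3 (14-17) vs v4..v7: overlaps v4, v7 -> 2
v4 (15-22) vs v5..v7: overlaps none -> 0
v5 (1-8) vs v6..v7: overlaps v6 -> 1
v6 (6-13) vs v7: overlaps v7 -> 1
Total overlapping pairs = 4 + 2 + 1 + 2 + 0 + 1 + 1 = 11

11


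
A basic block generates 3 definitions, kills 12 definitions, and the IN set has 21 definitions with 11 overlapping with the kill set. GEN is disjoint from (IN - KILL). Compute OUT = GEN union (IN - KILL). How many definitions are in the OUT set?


IN - KILL: 21 - 11 = 10 surviving definitions
OUT = GEN + surviving = 3 + 10 = 13

13


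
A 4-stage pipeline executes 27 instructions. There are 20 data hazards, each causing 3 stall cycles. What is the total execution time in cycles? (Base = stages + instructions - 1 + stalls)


Base cycles = 4 + 27 - 1 = 30
Total stalls = 20 * 3 = 60
Total = 30 + 60 = 90

90


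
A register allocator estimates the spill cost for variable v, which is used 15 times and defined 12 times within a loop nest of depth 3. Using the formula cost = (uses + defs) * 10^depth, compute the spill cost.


uses + defs = 15 + 12 = 27
10^3 = 1000
Spill cost = 27 * 1000 = 27000

27000


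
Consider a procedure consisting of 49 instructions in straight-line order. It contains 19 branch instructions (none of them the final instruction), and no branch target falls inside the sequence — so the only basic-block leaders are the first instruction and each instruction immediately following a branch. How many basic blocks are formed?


With no in-sequence branch targets, the leaders are the first instruction plus the instruction after each branch.
Number of basic blocks = branches + 1
= 19 + 1 = 20

20


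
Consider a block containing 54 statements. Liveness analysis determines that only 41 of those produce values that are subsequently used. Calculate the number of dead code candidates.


Dead code = total statements - live definitions
= 54 - 41 = 13

13


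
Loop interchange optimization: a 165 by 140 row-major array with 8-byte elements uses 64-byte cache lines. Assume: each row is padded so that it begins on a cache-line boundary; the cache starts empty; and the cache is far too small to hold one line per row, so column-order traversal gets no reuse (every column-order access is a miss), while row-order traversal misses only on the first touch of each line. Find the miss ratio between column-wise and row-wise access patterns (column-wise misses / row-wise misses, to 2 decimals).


Each row occupies 140 * 8 = 1120 bytes and starts on a line boundary, so it spans ceil(1120 / 64) = 18 cache lines.
Row-major traversal misses (one per line touched): 165 * ceil(140 * 8 / 64) = 2970
Column-major traversal misses (no reuse, every access misses): 165 * 140 = 23100
Ratio = 23100 / 2970 = 7.78

7.78


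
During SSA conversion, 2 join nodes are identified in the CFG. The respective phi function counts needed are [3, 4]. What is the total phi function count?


Total phi functions = sum of phi functions at each join node
= 3 + 4 = 7

7


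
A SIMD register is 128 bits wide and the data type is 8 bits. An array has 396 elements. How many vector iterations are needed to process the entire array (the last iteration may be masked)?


Width = 128 / 8 = 16 elements per vector op
Iterations = ceil(396 / 16) = 25

25


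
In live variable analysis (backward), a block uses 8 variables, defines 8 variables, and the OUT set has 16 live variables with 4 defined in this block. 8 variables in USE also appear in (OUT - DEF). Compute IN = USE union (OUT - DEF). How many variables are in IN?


OUT - DEF: 16 - 4 = 12
|IN| = |USE| + |OUT - DEF| - |USE ∩ (OUT - DEF)| = 8 + 12 - 8 = 12

12


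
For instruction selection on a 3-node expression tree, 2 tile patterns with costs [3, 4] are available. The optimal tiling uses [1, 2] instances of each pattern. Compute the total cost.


Total cost = sum(count_i * cost_i)
= 1*3 + 2*4
= 11

11


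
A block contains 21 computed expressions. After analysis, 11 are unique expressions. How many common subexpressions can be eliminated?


CSE count = total expressions - unique expressions
= 21 - 11 = 10

10


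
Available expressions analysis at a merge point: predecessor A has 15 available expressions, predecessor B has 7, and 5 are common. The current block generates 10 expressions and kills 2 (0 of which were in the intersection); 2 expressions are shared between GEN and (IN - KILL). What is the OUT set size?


IN = intersection of predecessors = 5
IN - KILL = 5 - 0 = 5
|OUT| = |GEN| + |IN - KILL| - |GEN ∩ (IN - KILL)| = 10 + 5 - 2 = 13

13


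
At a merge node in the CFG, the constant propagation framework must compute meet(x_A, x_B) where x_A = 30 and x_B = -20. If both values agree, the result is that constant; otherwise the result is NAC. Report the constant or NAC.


Meet operation: if both paths give the same constant, result is that constant; if they differ, result is NAC (not-a-constant).
Path A: 30, Path B: -20 -> differ
Result: not-a-constant -> NAC

NAC


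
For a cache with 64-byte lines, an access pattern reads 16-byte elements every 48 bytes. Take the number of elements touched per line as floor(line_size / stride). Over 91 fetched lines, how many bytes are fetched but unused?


Elements per line = floor(64 / 48) = 1
Bytes used per line = 1 * 16 = 16
Wasted per line = 64 - 16 = 48
Total wasted = 48 * 91 = 4368

4368


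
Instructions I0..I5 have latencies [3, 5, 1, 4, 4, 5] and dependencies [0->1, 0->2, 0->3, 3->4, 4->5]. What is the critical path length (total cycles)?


Compute longest path through dependency graph: dist(Ik) = max over predecessors of dist + latency(Ik).
dist(I0) = latency 3 = 3
dist(I1) = dist(I0) + 5 = 3 + 5 = 8
dist(I2) = dist(I0) + 1 = 3 + 1 = 4
dist(I3) = dist(I0) + 4 = 3 + 4 = 7
dist(I4) = dist(I3) + 4 = 7 + 4 = 11
dist(I5) = dist(I4) + 5 = 11 + 5 = 16
Critical path = max dist = 16

16


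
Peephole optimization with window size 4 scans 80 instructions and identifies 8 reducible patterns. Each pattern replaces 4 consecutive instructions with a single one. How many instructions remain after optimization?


Each match removes 3 instructions.
Total removed = 8 * 3 = 24
Remaining = 80 - 24 = 56

56


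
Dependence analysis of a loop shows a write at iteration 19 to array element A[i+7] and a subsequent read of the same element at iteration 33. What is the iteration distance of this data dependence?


Distance = read iteration - write iteration
= 33 - 19 = 14

14


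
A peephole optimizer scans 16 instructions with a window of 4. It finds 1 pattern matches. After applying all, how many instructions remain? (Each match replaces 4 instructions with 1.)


Each match removes 3 instructions.
Total removed = 1 * 3 = 3
Remaining = 16 - 3 = 13

13


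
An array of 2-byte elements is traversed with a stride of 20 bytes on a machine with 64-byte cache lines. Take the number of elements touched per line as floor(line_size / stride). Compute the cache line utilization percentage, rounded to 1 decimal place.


Elements per cache line = floor(64 / 20) = 3
Bytes used = 3 * 2 = 6
Utilization = 6 / 64 * 100 = 9.4%

9.4


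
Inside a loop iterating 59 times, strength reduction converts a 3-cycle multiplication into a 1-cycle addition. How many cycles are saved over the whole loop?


Per-iteration saving = 3 - 1 = 2
Total saved = 59 * 2 = 118

118


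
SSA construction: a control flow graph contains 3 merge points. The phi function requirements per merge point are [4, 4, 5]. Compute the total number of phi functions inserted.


Total phi functions = sum of phi functions at each join node
= 4 + 4 + 5 = 13

13


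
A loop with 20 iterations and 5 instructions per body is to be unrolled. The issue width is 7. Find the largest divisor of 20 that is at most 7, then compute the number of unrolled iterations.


Largest divisor of 20 <= 7 is 5
New iterations = 20 / 5 = 4

4
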